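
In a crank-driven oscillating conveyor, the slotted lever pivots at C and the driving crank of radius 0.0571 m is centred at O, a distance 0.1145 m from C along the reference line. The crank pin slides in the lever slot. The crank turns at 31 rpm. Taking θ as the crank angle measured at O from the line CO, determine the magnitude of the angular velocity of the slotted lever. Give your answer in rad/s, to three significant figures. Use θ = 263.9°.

0.556

ω = 3.246 rad/s (from 31 rpm).
Crank pin A relative to C: A = (d + r cosθ, r sinθ); lever angle φ = atan2(r sinθ, d + r cosθ).
Differentiating tanφ: φ̇ = rω(d cosθ + r)/(d² + r² + 2dr cosθ).
d² + r² + 2dr cosθ = |CA|² = 0.0149812 m²;  d cosθ + r = +0.044933 m.
|ω_lever| = |0.0571·3.246·+0.044933| / 0.0149812 = 0.55596 rad/s.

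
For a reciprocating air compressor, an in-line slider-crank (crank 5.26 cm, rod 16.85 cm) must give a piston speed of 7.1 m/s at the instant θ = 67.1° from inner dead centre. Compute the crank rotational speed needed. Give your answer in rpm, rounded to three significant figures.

1240

For an in-line slider-crank, |v_piston| = rω|sinθ|·[1 + r cosθ/√(L² − r² sin²θ)].
With r = 0.0526 m, L = 0.1685 m, θ = 67.1°: the bracketed kinematic factor |dx/dθ| = 0.0546 m.
ω = v/|dx/dθ| = 7.1/0.0546 = 130.04 rad/s.
N = 60ω/(2π) = 1241.8 rpm.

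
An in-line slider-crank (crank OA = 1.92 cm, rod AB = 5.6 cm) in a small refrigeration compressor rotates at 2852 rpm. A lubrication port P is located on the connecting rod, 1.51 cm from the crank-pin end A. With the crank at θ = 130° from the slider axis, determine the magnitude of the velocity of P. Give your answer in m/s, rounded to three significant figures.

4.92

ω = 298.7 rad/s.  Crank-pin speed |V_A| = rω = 5.7343 m/s, perpendicular to OA.
Rod angle: sinφ = −(r/L) sinθ ⇒ φ = -15.227°; ω_rod = −rω cosθ/√(L²−r²sin²θ) = +68.215 rad/s.
V_P = V_A + ω_rod × AP, with AP = 0.0151 m along the rod.
Components: V_Px = −rω sinθ − a·ω_rod·sinφ = -4.1222 m/s;  V_Py = rω cosθ + a·ω_rod·cosφ = -2.692 m/s.
|V_P| = √(V_Px² + V_Py²) = 4.9234 m/s.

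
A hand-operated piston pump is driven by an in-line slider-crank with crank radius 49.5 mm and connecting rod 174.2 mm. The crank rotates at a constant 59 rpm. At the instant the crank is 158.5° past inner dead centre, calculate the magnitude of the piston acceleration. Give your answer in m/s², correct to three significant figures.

ω = 2π·59/60 = 6.178 rad/s
x(θ) = r cosθ + √(L² − r² sin²θ); with ω constant, a = ω²·d²x/dθ².
d²x/dθ² = −r cosθ − r²(cos2θ)/√u − r⁴ sin²2θ/(4u^{3/2}),  u = L² − r² sin²θ = 0.0300165 m².
Substituting r = 0.0495 m, L = 0.1742 m, θ = 158.5°: d²x/dθ² = +0.035578 m.
a = ω²·d²x/dθ² = (6.178)²·(+0.035578) = +1.3581 m/s²;  |a| = 1.3581 m/s².

1.36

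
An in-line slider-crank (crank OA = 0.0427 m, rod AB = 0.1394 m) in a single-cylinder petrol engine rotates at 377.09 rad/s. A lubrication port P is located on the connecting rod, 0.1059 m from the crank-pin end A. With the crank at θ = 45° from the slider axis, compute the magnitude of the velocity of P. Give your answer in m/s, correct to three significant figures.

ω = 377.1 rad/s.  Crank-pin speed |V_A| = rω = 16.102 m/s, perpendicular to OA.
Rod angle: sinφ = −(r/L) sinθ ⇒ φ = -12.509°; ω_rod = −rω cosθ/√(L²−r²sin²θ) = -83.662 rad/s.
V_P = V_A + ω_rod × AP, with AP = 0.1059 m along the rod.
Components: V_Px = −rω sinθ − a·ω_rod·sinφ = -13.305 m/s;  V_Py = rω cosθ + a·ω_rod·cosφ = +2.7362 m/s.
|V_P| = √(V_Px² + V_Py²) = 13.583 m/s.

13.6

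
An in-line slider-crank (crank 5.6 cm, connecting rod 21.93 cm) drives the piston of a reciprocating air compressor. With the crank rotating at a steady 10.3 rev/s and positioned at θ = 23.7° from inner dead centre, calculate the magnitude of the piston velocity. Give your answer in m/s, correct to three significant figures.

ω = 2π·10.3 = 64.72 rad/s
For an in-line slider-crank, x = r cosθ + √(L² − r² sin²θ), so v = −rω sinθ·[1 + r cosθ/√(L² − r² sin²θ)].
With r = 0.056 m, L = 0.2193 m, θ = 23.7°: √(L² − r² sin²θ) = 0.21814 m.
v = −0.056·64.72·0.40195·[1 + 0.056·0.91566/0.21814] = -1.7991 m/s.
|v| = 1.7991 m/s.

1.80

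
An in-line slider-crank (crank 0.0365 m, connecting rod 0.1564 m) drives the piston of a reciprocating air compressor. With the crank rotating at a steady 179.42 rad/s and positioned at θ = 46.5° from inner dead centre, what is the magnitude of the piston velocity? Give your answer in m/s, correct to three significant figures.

ω = 179.4 rad/s
For an in-line slider-crank, x = r cosθ + √(L² − r² sin²θ), so v = −rω sinθ·[1 + r cosθ/√(L² − r² sin²θ)].
With r = 0.0365 m, L = 0.1564 m, θ = 46.5°: √(L² − r² sin²θ) = 0.15414 m.
v = −0.0365·179.4·0.72537·[1 + 0.0365·0.68835/0.15414] = -5.5247 m/s.
|v| = 5.5247 m/s.

5.52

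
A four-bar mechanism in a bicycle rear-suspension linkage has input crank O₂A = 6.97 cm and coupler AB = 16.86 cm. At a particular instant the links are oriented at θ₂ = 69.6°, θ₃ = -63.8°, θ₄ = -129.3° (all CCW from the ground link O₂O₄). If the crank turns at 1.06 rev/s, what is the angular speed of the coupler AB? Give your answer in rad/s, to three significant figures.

0.980

ω₂ = 6.66 rad/s (from 1.06 rev/s).
Differentiating the loop-closure r₂e^{iθ₂}+r₃e^{iθ₃}=r₁+r₄e^{iθ₄} gives r₂ω₂e^{iθ₂}+r₃ω₃e^{iθ₃}=r₄ω₄e^{iθ₄}.
Eliminating the other unknown: ω₃ = r₂ω₂ sin(θ₄−θ₂) / [r₃ sin(θ₃−θ₄)].
Numerator sine = +0.32392; denominator sine = +0.90996.
Result = 0.0697·6.66·(+0.32392) / (0.1686·(+0.90996)) = +0.9801 rad/s; magnitude 0.9801 rad/s.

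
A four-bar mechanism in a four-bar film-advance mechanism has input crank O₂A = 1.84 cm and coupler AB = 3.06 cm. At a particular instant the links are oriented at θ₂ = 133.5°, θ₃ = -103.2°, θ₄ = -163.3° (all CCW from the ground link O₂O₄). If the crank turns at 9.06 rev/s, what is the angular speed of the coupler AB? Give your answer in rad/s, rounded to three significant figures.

ω₂ = 56.93 rad/s (from 9.06 rev/s).
Differentiating the loop-closure r₂e^{iθ₂}+r₃e^{iθ₃}=r₁+r₄e^{iθ₄} gives r₂ω₂e^{iθ₂}+r₃ω₃e^{iθ₃}=r₄ω₄e^{iθ₄}.
Eliminating the other unknown: ω₃ = r₂ω₂ sin(θ₄−θ₂) / [r₃ sin(θ₃−θ₄)].
Numerator sine = +0.89259; denominator sine = +0.86690.
Result = 0.0184·56.93·(+0.89259) / (0.0306·(+0.86690)) = +35.244 rad/s; magnitude 35.244 rad/s.

35.2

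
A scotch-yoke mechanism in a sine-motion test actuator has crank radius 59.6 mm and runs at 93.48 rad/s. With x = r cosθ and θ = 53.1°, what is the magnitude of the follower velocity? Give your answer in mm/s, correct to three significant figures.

ω = 93.48 rad/s
x = r cosθ ⇒ ẋ = −rω sinθ.
|v| = rω|sinθ| = 0.0596·93.48·|sin 53.1°| = 4.4554 m/s = 4455.4 mm/s.

4460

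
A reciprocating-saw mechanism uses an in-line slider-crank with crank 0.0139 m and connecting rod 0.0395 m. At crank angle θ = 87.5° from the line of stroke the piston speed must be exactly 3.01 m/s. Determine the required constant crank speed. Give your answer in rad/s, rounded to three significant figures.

213

For an in-line slider-crank, |v_piston| = rω|sinθ|·[1 + r cosθ/√(L² − r² sin²θ)].
With r = 0.0139 m, L = 0.0395 m, θ = 87.5°: the bracketed kinematic factor |dx/dθ| = 0.014114 m.
ω = v/|dx/dθ| = 3.01/0.014114 = 213.26 rad/s.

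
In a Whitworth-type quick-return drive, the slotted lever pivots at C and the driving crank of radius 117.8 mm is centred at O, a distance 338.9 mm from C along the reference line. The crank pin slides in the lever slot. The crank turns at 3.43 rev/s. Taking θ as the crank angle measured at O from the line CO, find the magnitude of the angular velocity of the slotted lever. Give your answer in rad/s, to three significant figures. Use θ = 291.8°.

3.91

ω = 21.55 rad/s (from 3.43 rev/s).
Crank pin A relative to C: A = (d + r cosθ, r sinθ); lever angle φ = atan2(r sinθ, d + r cosθ).
Differentiating tanφ: φ̇ = rω(d cosθ + r)/(d² + r² + 2dr cosθ).
d² + r² + 2dr cosθ = |CA|² = 0.158382 m²;  d cosθ + r = +0.24366 m.
|ω_lever| = |0.1178·21.55·+0.24366| / 0.158382 = 3.9056 rad/s.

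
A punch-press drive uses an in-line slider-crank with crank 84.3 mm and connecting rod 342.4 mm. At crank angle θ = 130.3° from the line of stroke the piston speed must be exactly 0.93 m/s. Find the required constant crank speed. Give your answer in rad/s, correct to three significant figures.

17.3

For an in-line slider-crank, |v_piston| = rω|sinθ|·[1 + r cosθ/√(L² − r² sin²θ)].
With r = 0.0843 m, L = 0.3424 m, θ = 130.3°: the bracketed kinematic factor |dx/dθ| = 0.053869 m.
ω = v/|dx/dθ| = 0.93/0.053869 = 17.264 rad/s.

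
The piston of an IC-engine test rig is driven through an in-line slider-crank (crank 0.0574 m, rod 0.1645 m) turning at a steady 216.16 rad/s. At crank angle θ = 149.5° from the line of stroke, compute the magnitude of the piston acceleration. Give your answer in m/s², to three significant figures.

ω = 216.2 rad/s
x(θ) = r cosθ + √(L² − r² sin²θ); with ω constant, a = ω²·d²x/dθ².
d²x/dθ² = −r cosθ − r²(cos2θ)/√u − r⁴ sin²2θ/(4u^{3/2}),  u = L² − r² sin²θ = 0.0262115 m².
Substituting r = 0.0574 m, L = 0.1645 m, θ = 149.5°: d²x/dθ² = +0.039102 m.
a = ω²·d²x/dθ² = (216.2)²·(+0.039102) = +1827.1 m/s²;  |a| = 1827.1 m/s².

1830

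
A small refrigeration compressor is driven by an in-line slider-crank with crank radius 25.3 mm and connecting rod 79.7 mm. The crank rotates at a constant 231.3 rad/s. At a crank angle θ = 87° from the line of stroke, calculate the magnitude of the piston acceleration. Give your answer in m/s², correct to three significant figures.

ω = 231.3 rad/s
x(θ) = r cosθ + √(L² − r² sin²θ); with ω constant, a = ω²·d²x/dθ².
d²x/dθ² = −r cosθ − r²(cos2θ)/√u − r⁴ sin²2θ/(4u^{3/2}),  u = L² − r² sin²θ = 0.00571375 m².
Substituting r = 0.0253 m, L = 0.0797 m, θ = 87°: d²x/dθ² = +0.0070949 m.
a = ω²·d²x/dθ² = (231.3)²·(+0.0070949) = +379.58 m/s²;  |a| = 379.58 m/s².

380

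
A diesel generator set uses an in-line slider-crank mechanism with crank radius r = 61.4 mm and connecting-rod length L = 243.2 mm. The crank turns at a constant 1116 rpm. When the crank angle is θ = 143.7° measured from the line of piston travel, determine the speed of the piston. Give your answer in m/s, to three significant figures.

ω = 2π·1116/60 = 116.9 rad/s
For an in-line slider-crank, x = r cosθ + √(L² − r² sin²θ), so v = −rω sinθ·[1 + r cosθ/√(L² − r² sin²θ)].
With r = 0.0614 m, L = 0.2432 m, θ = 143.7°: √(L² − r² sin²θ) = 0.24047 m.
v = −0.0614·116.9·0.59201·[1 + 0.0614·-0.80593/0.24047] = -3.3739 m/s.
|v| = 3.3739 m/s.

3.37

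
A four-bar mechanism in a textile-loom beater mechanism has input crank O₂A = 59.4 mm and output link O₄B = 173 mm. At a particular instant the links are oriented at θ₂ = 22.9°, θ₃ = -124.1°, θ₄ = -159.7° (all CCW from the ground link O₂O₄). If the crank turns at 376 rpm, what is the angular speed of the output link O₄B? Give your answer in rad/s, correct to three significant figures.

ω₂ = 39.37 rad/s (from 376 rpm).
Differentiating the loop-closure r₂e^{iθ₂}+r₃e^{iθ₃}=r₁+r₄e^{iθ₄} gives r₂ω₂e^{iθ₂}+r₃ω₃e^{iθ₃}=r₄ω₄e^{iθ₄}.
Eliminating the other unknown: ω₄ = r₂ω₂ sin(θ₂−θ₃) / [r₄ sin(θ₄−θ₃)].
Numerator sine = +0.54464; denominator sine = -0.58212.
Result = 0.0594·39.37·(+0.54464) / (0.173·(-0.58212)) = -12.649 rad/s; magnitude 12.649 rad/s.

12.6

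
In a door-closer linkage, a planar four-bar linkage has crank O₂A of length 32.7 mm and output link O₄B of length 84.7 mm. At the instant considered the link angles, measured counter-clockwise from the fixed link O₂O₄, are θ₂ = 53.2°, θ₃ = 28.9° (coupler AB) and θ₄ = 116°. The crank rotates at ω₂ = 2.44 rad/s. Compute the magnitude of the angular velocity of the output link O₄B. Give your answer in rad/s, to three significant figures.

0.388

ω₂ = 2.44 rad/s
Differentiating the loop-closure r₂e^{iθ₂}+r₃e^{iθ₃}=r₁+r₄e^{iθ₄} gives r₂ω₂e^{iθ₂}+r₃ω₃e^{iθ₃}=r₄ω₄e^{iθ₄}.
Eliminating the other unknown: ω₄ = r₂ω₂ sin(θ₂−θ₃) / [r₄ sin(θ₄−θ₃)].
Numerator sine = +0.41151; denominator sine = +0.99872.
Result = 0.0327·2.44·(+0.41151) / (0.0847·(+0.99872)) = +0.38815 rad/s; magnitude 0.38815 rad/s.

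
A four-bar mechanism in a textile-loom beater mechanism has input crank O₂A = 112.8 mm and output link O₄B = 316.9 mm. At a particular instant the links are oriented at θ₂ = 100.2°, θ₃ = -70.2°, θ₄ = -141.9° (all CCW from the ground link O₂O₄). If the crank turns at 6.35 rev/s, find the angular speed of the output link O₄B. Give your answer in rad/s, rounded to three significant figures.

2.49

ω₂ = 39.9 rad/s (from 6.35 rev/s).
Differentiating the loop-closure r₂e^{iθ₂}+r₃e^{iθ₃}=r₁+r₄e^{iθ₄} gives r₂ω₂e^{iθ₂}+r₃ω₃e^{iθ₃}=r₄ω₄e^{iθ₄}.
Eliminating the other unknown: ω₄ = r₂ω₂ sin(θ₂−θ₃) / [r₄ sin(θ₄−θ₃)].
Numerator sine = +0.16677; denominator sine = -0.94943.
Result = 0.1128·39.9·(+0.16677) / (0.3169·(-0.94943)) = -2.4946 rad/s; magnitude 2.4946 rad/s.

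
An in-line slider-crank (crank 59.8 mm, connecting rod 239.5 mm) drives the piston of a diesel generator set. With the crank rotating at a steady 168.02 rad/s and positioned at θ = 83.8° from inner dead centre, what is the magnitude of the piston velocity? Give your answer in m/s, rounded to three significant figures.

ω = 168 rad/s
For an in-line slider-crank, x = r cosθ + √(L² − r² sin²θ), so v = −rω sinθ·[1 + r cosθ/√(L² − r² sin²θ)].
With r = 0.0598 m, L = 0.2395 m, θ = 83.8°: √(L² − r² sin²θ) = 0.232 m.
v = −0.0598·168·0.99415·[1 + 0.0598·0.10800/0.232] = -10.267 m/s.
|v| = 10.267 m/s.

10.3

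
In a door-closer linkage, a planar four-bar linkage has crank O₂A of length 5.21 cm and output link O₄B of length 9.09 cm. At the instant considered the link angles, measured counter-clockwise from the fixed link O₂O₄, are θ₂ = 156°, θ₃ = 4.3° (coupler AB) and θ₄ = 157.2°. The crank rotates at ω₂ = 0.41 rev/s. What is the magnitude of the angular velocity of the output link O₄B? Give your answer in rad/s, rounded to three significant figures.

1.54

ω₂ = 2.576 rad/s (from 0.41 rev/s).
Differentiating the loop-closure r₂e^{iθ₂}+r₃e^{iθ₃}=r₁+r₄e^{iθ₄} gives r₂ω₂e^{iθ₂}+r₃ω₃e^{iθ₃}=r₄ω₄e^{iθ₄}.
Eliminating the other unknown: ω₄ = r₂ω₂ sin(θ₂−θ₃) / [r₄ sin(θ₄−θ₃)].
Numerator sine = +0.47409; denominator sine = +0.45554.
Result = 0.0521·2.576·(+0.47409) / (0.0909·(+0.45554)) = +1.5366 rad/s; magnitude 1.5366 rad/s.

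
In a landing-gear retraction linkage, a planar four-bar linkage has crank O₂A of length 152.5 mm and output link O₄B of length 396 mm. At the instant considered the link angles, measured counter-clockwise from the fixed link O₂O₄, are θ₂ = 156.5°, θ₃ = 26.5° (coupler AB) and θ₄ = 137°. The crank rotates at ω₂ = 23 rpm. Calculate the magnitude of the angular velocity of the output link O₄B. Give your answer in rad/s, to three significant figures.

0.759

ω₂ = 2.409 rad/s (from 23 rpm).
Differentiating the loop-closure r₂e^{iθ₂}+r₃e^{iθ₃}=r₁+r₄e^{iθ₄} gives r₂ω₂e^{iθ₂}+r₃ω₃e^{iθ₃}=r₄ω₄e^{iθ₄}.
Eliminating the other unknown: ω₄ = r₂ω₂ sin(θ₂−θ₃) / [r₄ sin(θ₄−θ₃)].
Numerator sine = +0.76604; denominator sine = +0.93667.
Result = 0.1525·2.409·(+0.76604) / (0.396·(+0.93667)) = +0.75857 rad/s; magnitude 0.75857 rad/s.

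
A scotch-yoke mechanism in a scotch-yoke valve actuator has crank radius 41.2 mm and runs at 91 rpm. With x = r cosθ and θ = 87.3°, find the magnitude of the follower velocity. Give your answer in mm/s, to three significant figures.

ω = 9.529 rad/s (from 91 rpm).
x = r cosθ ⇒ ẋ = −rω sinθ.
|v| = rω|sinθ| = 0.0412·9.529·|sin 87.3°| = 0.39218 m/s = 392.18 mm/s.

392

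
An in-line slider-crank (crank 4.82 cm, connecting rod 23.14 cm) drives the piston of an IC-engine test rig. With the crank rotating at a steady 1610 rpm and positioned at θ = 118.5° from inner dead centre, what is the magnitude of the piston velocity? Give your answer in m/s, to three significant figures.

6.42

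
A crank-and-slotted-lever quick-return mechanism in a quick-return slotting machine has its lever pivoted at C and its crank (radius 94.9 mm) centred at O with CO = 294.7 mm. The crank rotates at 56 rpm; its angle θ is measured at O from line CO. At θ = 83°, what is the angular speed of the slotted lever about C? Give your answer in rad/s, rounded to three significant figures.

0.709

ω = 5.864 rad/s (from 56 rpm).
Crank pin A relative to C: A = (d + r cosθ, r sinθ); lever angle φ = atan2(r sinθ, d + r cosθ).
Differentiating tanφ: φ̇ = rω(d cosθ + r)/(d² + r² + 2dr cosθ).
d² + r² + 2dr cosθ = |CA|² = 0.102671 m²;  d cosθ + r = +0.13081 m.
|ω_lever| = |0.0949·5.864·+0.13081| / 0.102671 = 0.70908 rad/s.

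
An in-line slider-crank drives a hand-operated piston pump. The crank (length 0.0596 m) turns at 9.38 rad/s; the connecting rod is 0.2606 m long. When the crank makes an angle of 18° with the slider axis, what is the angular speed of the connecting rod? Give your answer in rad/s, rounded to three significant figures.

ω = 9.38 rad/s
The rod makes angle φ with the slider axis where L sinφ = r sinθ; differentiating, L cosφ·φ̇ = r ω cosθ.
L cosφ = √(L² − r² sin²θ) = 0.25995 m.
|ω_rod| = r ω |cosθ| / √(L² − r² sin²θ) = 0.0596·9.38·0.95106/0.25995 = 2.0454 rad/s.

2.05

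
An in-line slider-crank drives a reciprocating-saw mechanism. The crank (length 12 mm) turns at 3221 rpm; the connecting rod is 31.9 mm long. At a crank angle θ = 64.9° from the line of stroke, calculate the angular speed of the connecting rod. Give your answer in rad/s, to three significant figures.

57.2

ω = 337.3 rad/s (converted from 3221 rpm).
The rod makes angle φ with the slider axis where L sinφ = r sinθ; differentiating, L cosφ·φ̇ = r ω cosθ.
L cosφ = √(L² − r² sin²θ) = 0.029992 m.
|ω_rod| = r ω |cosθ| / √(L² − r² sin²θ) = 0.012·337.3·0.42420/0.029992 = 57.249 rad/s.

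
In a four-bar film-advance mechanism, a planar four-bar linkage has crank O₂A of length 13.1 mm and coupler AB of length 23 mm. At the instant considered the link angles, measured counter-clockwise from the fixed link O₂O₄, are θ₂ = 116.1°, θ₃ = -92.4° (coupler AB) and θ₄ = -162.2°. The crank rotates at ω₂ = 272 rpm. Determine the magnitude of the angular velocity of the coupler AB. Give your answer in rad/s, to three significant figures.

17.1

ω₂ = 28.48 rad/s (from 272 rpm).
Differentiating the loop-closure r₂e^{iθ₂}+r₃e^{iθ₃}=r₁+r₄e^{iθ₄} gives r₂ω₂e^{iθ₂}+r₃ω₃e^{iθ₃}=r₄ω₄e^{iθ₄}.
Eliminating the other unknown: ω₃ = r₂ω₂ sin(θ₄−θ₂) / [r₃ sin(θ₃−θ₄)].
Numerator sine = +0.98953; denominator sine = +0.93849.
Result = 0.0131·28.48·(+0.98953) / (0.023·(+0.93849)) = +17.106 rad/s; magnitude 17.106 rad/s.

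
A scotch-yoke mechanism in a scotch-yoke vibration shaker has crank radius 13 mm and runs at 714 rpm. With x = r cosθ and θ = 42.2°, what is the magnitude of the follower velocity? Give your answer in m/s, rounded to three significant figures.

ω = 74.77 rad/s (from 714 rpm).
x = r cosθ ⇒ ẋ = −rω sinθ.
|v| = rω|sinθ| = 0.013·74.77·|sin 42.2°| = 0.65292 m/s.

0.653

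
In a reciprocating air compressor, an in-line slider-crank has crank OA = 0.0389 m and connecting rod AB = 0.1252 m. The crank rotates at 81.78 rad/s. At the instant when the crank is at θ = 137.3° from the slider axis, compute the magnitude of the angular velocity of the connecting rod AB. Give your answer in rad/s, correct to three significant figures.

19.1

ω = 81.78 rad/s
The rod makes angle φ with the slider axis where L sinφ = r sinθ; differentiating, L cosφ·φ̇ = r ω cosθ.
L cosφ = √(L² − r² sin²θ) = 0.12239 m.
|ω_rod| = r ω |cosθ| / √(L² − r² sin²θ) = 0.0389·81.78·0.73491/0.12239 = 19.103 rad/s.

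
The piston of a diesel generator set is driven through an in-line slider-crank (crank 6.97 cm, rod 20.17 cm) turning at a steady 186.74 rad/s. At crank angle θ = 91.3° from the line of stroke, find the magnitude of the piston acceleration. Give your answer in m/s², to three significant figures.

949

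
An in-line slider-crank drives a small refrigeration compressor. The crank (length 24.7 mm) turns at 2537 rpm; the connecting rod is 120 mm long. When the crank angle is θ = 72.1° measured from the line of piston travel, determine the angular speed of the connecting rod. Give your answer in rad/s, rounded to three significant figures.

17.1

ω = 265.7 rad/s (converted from 2537 rpm).
The rod makes angle φ with the slider axis where L sinφ = r sinθ; differentiating, L cosφ·φ̇ = r ω cosθ.
L cosφ = √(L² − r² sin²θ) = 0.11768 m.
|ω_rod| = r ω |cosθ| / √(L² − r² sin²θ) = 0.0247·265.7·0.30736/0.11768 = 17.14 rad/s.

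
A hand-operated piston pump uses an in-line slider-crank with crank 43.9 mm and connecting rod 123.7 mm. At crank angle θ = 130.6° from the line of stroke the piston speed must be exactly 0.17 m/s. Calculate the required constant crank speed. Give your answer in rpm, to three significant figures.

For an in-line slider-crank, |v_piston| = rω|sinθ|·[1 + r cosθ/√(L² − r² sin²θ)].
With r = 0.0439 m, L = 0.1237 m, θ = 130.6°: the bracketed kinematic factor |dx/dθ| = 0.025338 m.
ω = v/|dx/dθ| = 0.17/0.025338 = 6.7092 rad/s.
N = 60ω/(2π) = 64.069 rpm.

64.1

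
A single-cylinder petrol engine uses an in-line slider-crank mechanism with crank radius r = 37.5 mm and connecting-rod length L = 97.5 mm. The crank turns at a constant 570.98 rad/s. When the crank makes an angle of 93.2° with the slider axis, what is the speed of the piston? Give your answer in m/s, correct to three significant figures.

ω = 571 rad/s
For an in-line slider-crank, x = r cosθ + √(L² − r² sin²θ), so v = −rω sinθ·[1 + r cosθ/√(L² − r² sin²θ)].
With r = 0.0375 m, L = 0.0975 m, θ = 93.2°: √(L² − r² sin²θ) = 0.090024 m.
v = −0.0375·571·0.99844·[1 + 0.0375·-0.05582/0.090024] = -20.881 m/s.
|v| = 20.881 m/s.

20.9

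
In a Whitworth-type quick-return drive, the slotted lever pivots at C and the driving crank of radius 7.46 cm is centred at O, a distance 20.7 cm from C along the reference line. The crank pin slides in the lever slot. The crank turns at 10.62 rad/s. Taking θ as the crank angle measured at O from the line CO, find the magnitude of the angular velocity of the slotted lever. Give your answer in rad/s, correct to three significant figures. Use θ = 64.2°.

ω = 10.62 rad/s
Crank pin A relative to C: A = (d + r cosθ, r sinθ); lever angle φ = atan2(r sinθ, d + r cosθ).
Differentiating tanφ: φ̇ = rω(d cosθ + r)/(d² + r² + 2dr cosθ).
d² + r² + 2dr cosθ = |CA|² = 0.061856 m²;  d cosθ + r = +0.16469 m.
|ω_lever| = |0.0746·10.62·+0.16469| / 0.061856 = 2.1094 rad/s.

2.11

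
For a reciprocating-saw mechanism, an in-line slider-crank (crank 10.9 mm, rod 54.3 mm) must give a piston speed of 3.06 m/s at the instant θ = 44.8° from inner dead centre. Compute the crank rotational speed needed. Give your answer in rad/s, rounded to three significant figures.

For an in-line slider-crank, |v_piston| = rω|sinθ|·[1 + r cosθ/√(L² − r² sin²θ)].
With r = 0.0109 m, L = 0.0543 m, θ = 44.8°: the bracketed kinematic factor |dx/dθ| = 0.0087856 m.
ω = v/|dx/dθ| = 3.06/0.0087856 = 348.3 rad/s.

348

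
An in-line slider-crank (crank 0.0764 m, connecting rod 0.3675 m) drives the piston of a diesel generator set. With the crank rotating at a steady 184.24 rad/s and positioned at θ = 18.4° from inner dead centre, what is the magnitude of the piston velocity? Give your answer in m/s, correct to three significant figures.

5.32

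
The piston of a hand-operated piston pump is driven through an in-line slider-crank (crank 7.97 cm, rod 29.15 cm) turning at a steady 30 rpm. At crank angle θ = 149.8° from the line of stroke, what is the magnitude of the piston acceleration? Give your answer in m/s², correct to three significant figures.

0.569

ω = 2π·30/60 = 3.142 rad/s
x(θ) = r cosθ + √(L² − r² sin²θ); with ω constant, a = ω²·d²x/dθ².
d²x/dθ² = −r cosθ − r²(cos2θ)/√u − r⁴ sin²2θ/(4u^{3/2}),  u = L² − r² sin²θ = 0.083365 m².
Substituting r = 0.0797 m, L = 0.2915 m, θ = 149.8°: d²x/dθ² = +0.057699 m.
a = ω²·d²x/dθ² = (3.142)²·(+0.057699) = +0.56947 m/s²;  |a| = 0.56947 m/s².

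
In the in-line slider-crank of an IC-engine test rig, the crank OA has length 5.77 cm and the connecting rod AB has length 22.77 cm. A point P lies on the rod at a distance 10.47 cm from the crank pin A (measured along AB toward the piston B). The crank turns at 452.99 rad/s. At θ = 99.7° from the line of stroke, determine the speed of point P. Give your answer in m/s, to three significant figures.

ω = 453 rad/s.  Crank-pin speed |V_A| = rω = 26.138 m/s, perpendicular to OA.
Rod angle: sinφ = −(r/L) sinθ ⇒ φ = -14.465°; ω_rod = −rω cosθ/√(L²−r²sin²θ) = +19.974 rad/s.
V_P = V_A + ω_rod × AP, with AP = 0.1047 m along the rod.
Components: V_Px = −rω sinθ − a·ω_rod·sinφ = -25.241 m/s;  V_Py = rω cosθ + a·ω_rod·cosφ = -2.3789 m/s.
|V_P| = √(V_Px² + V_Py²) = 25.353 m/s.

25.4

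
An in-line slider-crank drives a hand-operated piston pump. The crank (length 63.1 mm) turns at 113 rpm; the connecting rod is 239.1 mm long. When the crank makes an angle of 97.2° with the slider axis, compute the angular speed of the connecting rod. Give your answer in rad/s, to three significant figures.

0.406

ω = 11.83 rad/s (converted from 113 rpm).
The rod makes angle φ with the slider axis where L sinφ = r sinθ; differentiating, L cosφ·φ̇ = r ω cosθ.
L cosφ = √(L² − r² sin²θ) = 0.23076 m.
|ω_rod| = r ω |cosθ| / √(L² − r² sin²θ) = 0.0631·11.83·0.12533/0.23076 = 0.40555 rad/s.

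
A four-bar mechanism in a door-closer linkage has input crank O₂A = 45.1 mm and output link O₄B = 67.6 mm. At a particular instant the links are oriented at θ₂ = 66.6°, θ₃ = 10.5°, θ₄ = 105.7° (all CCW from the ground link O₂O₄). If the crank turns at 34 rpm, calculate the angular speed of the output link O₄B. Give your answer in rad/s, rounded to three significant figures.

ω₂ = 3.56 rad/s (from 34 rpm).
Differentiating the loop-closure r₂e^{iθ₂}+r₃e^{iθ₃}=r₁+r₄e^{iθ₄} gives r₂ω₂e^{iθ₂}+r₃ω₃e^{iθ₃}=r₄ω₄e^{iθ₄}.
Eliminating the other unknown: ω₄ = r₂ω₂ sin(θ₂−θ₃) / [r₄ sin(θ₄−θ₃)].
Numerator sine = +0.83001; denominator sine = +0.99588.
Result = 0.0451·3.56·(+0.83001) / (0.0676·(+0.99588)) = +1.9798 rad/s; magnitude 1.9798 rad/s.

1.98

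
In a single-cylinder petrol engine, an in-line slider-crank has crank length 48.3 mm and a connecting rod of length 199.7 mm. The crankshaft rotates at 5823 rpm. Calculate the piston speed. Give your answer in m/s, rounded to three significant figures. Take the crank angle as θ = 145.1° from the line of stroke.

ω = 2π·5823/60 = 609.8 rad/s
For an in-line slider-crank, x = r cosθ + √(L² − r² sin²θ), so v = −rω sinθ·[1 + r cosθ/√(L² − r² sin²θ)].
With r = 0.0483 m, L = 0.1997 m, θ = 145.1°: √(L² − r² sin²θ) = 0.19778 m.
v = −0.0483·609.8·0.57215·[1 + 0.0483·-0.82015/0.19778] = -13.476 m/s.
|v| = 13.476 m/s.

13.5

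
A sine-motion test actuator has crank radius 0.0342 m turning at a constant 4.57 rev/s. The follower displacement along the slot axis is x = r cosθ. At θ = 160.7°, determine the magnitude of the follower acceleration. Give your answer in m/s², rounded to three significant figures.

26.6

ω = 28.71 rad/s (from 4.57 rev/s).
x = r cosθ ⇒ ẍ = −rω² cosθ (ω constant).
|a| = rω²|cosθ| = 0.0342·(28.71)²·|cos 160.7°| = 26.613 m/s².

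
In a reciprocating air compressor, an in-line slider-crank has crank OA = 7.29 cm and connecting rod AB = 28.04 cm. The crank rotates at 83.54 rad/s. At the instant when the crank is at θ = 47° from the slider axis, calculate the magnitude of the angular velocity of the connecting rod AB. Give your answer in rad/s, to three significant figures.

ω = 83.54 rad/s
The rod makes angle φ with the slider axis where L sinφ = r sinθ; differentiating, L cosφ·φ̇ = r ω cosθ.
L cosφ = √(L² − r² sin²θ) = 0.27528 m.
|ω_rod| = r ω |cosθ| / √(L² − r² sin²θ) = 0.0729·83.54·0.68200/0.27528 = 15.088 rad/s.

15.1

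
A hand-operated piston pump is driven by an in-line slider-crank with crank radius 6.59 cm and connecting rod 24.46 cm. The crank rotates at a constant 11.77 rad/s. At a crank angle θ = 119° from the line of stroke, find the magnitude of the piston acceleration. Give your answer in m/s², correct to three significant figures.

ω = 11.77 rad/s
x(θ) = r cosθ + √(L² − r² sin²θ); with ω constant, a = ω²·d²x/dθ².
d²x/dθ² = −r cosθ − r²(cos2θ)/√u − r⁴ sin²2θ/(4u^{3/2}),  u = L² − r² sin²θ = 0.0565071 m².
Substituting r = 0.0659 m, L = 0.2446 m, θ = 119°: d²x/dθ² = +0.041378 m.
a = ω²·d²x/dθ² = (11.77)²·(+0.041378) = +5.7322 m/s²;  |a| = 5.7322 m/s².

5.73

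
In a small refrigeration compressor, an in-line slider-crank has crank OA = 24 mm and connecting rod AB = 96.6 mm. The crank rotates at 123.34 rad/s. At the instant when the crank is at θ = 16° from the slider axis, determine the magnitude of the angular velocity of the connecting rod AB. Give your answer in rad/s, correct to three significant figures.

29.5

ω = 123.3 rad/s
The rod makes angle φ with the slider axis where L sinφ = r sinθ; differentiating, L cosφ·φ̇ = r ω cosθ.
L cosφ = √(L² − r² sin²θ) = 0.096373 m.
|ω_rod| = r ω |cosθ| / √(L² − r² sin²θ) = 0.024·123.3·0.96126/0.096373 = 29.526 rad/s.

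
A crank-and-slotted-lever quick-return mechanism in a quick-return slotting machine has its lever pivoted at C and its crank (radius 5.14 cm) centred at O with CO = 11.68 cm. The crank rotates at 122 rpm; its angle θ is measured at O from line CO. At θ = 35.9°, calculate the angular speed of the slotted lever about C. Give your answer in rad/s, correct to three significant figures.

3.69

ω = 12.78 rad/s (from 122 rpm).
Crank pin A relative to C: A = (d + r cosθ, r sinθ); lever angle φ = atan2(r sinθ, d + r cosθ).
Differentiating tanφ: φ̇ = rω(d cosθ + r)/(d² + r² + 2dr cosθ).
d² + r² + 2dr cosθ = |CA|² = 0.0260104 m²;  d cosθ + r = +0.14601 m.
|ω_lever| = |0.0514·12.78·+0.14601| / 0.0260104 = 3.6863 rad/s.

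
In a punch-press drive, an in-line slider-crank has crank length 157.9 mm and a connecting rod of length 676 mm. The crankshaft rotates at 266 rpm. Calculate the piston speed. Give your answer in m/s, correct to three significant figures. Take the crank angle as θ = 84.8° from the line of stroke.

ω = 2π·266/60 = 27.86 rad/s
For an in-line slider-crank, x = r cosθ + √(L² − r² sin²θ), so v = −rω sinθ·[1 + r cosθ/√(L² − r² sin²θ)].
With r = 0.1579 m, L = 0.676 m, θ = 84.8°: √(L² − r² sin²θ) = 0.65746 m.
v = −0.1579·27.86·0.99588·[1 + 0.1579·0.09063/0.65746] = -4.4756 m/s.
|v| = 4.4756 m/s.

4.48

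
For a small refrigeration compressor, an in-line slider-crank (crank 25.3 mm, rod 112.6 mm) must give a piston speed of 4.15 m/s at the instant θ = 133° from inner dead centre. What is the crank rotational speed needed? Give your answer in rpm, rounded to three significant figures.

2540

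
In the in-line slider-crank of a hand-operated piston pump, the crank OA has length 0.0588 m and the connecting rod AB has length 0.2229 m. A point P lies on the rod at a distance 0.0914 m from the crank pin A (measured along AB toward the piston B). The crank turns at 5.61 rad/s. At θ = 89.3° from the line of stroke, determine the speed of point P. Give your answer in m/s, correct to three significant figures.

0.330

ω = 5.61 rad/s.  Crank-pin speed |V_A| = rω = 0.32987 m/s, perpendicular to OA.
Rod angle: sinφ = −(r/L) sinθ ⇒ φ = -15.294°; ω_rod = −rω cosθ/√(L²−r²sin²θ) = -0.018744 rad/s.
V_P = V_A + ω_rod × AP, with AP = 0.0914 m along the rod.
Components: V_Px = −rω sinθ − a·ω_rod·sinφ = -0.3303 m/s;  V_Py = rω cosθ + a·ω_rod·cosφ = +0.0023775 m/s.
|V_P| = √(V_Px² + V_Py²) = 0.3303 m/s.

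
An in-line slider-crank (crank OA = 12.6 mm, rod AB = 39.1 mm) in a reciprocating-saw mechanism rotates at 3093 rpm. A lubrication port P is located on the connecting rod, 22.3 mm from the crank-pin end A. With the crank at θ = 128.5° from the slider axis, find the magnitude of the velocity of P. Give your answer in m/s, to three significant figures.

3.02

ω = 323.9 rad/s.  Crank-pin speed |V_A| = rω = 4.0811 m/s, perpendicular to OA.
Rod angle: sinφ = −(r/L) sinθ ⇒ φ = -14.607°; ω_rod = −rω cosθ/√(L²−r²sin²θ) = +67.146 rad/s.
V_P = V_A + ω_rod × AP, with AP = 0.0223 m along the rod.
Components: V_Px = −rω sinθ − a·ω_rod·sinφ = -2.8163 m/s;  V_Py = rω cosθ + a·ω_rod·cosφ = -1.0916 m/s.
|V_P| = √(V_Px² + V_Py²) = 3.0204 m/s.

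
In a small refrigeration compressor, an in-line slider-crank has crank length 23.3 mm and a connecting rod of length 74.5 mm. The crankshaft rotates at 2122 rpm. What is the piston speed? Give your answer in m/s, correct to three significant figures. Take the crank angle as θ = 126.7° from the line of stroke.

3.35

ω = 2π·2122/60 = 222.2 rad/s
For an in-line slider-crank, x = r cosθ + √(L² − r² sin²θ), so v = −rω sinθ·[1 + r cosθ/√(L² − r² sin²θ)].
With r = 0.0233 m, L = 0.0745 m, θ = 126.7°: √(L² − r² sin²θ) = 0.07212 m.
v = −0.0233·222.2·0.80178·[1 + 0.0233·-0.59763/0.07212] = -3.3498 m/s.
|v| = 3.3498 m/s.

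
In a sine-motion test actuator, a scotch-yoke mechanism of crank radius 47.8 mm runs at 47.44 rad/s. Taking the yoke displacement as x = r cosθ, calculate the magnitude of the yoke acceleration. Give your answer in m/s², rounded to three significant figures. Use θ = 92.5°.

4.69

ω = 47.44 rad/s
x = r cosθ ⇒ ẍ = −rω² cosθ (ω constant).
|a| = rω²|cosθ| = 0.0478·(47.44)²·|cos 92.5°| = 4.6924 m/s².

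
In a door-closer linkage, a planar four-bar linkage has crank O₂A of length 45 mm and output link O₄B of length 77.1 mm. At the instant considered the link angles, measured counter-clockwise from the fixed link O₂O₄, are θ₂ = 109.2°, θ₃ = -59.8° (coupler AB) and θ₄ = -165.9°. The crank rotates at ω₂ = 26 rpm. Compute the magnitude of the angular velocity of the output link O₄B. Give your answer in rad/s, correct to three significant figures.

ω₂ = 2.723 rad/s (from 26 rpm).
Differentiating the loop-closure r₂e^{iθ₂}+r₃e^{iθ₃}=r₁+r₄e^{iθ₄} gives r₂ω₂e^{iθ₂}+r₃ω₃e^{iθ₃}=r₄ω₄e^{iθ₄}.
Eliminating the other unknown: ω₄ = r₂ω₂ sin(θ₂−θ₃) / [r₄ sin(θ₄−θ₃)].
Numerator sine = +0.19081; denominator sine = -0.96078.
Result = 0.045·2.723·(+0.19081) / (0.0771·(-0.96078)) = -0.3156 rad/s; magnitude 0.3156 rad/s.

0.316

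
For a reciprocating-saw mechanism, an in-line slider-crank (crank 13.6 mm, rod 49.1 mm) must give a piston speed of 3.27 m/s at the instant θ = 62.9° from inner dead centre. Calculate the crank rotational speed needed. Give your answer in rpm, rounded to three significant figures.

2280

For an in-line slider-crank, |v_piston| = rω|sinθ|·[1 + r cosθ/√(L² − r² sin²θ)].
With r = 0.0136 m, L = 0.0491 m, θ = 62.9°: the bracketed kinematic factor |dx/dθ| = 0.013683 m.
ω = v/|dx/dθ| = 3.27/0.013683 = 238.98 rad/s.
N = 60ω/(2π) = 2282.1 rpm.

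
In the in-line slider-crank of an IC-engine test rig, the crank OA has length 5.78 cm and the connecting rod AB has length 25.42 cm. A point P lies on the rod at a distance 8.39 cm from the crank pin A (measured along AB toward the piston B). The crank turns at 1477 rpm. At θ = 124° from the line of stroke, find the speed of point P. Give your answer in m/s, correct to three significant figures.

ω = 154.7 rad/s.  Crank-pin speed |V_A| = rω = 8.94 m/s, perpendicular to OA.
Rod angle: sinφ = −(r/L) sinθ ⇒ φ = -10.866°; ω_rod = −rω cosθ/√(L²−r²sin²θ) = +20.025 rad/s.
V_P = V_A + ω_rod × AP, with AP = 0.0839 m along the rod.
Components: V_Px = −rω sinθ − a·ω_rod·sinφ = -7.0949 m/s;  V_Py = rω cosθ + a·ω_rod·cosφ = -3.3492 m/s.
|V_P| = √(V_Px² + V_Py²) = 7.8456 m/s.

7.85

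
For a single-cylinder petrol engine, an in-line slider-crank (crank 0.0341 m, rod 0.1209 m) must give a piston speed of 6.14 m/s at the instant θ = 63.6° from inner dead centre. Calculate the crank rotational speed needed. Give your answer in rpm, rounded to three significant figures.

For an in-line slider-crank, |v_piston| = rω|sinθ|·[1 + r cosθ/√(L² − r² sin²θ)].
With r = 0.0341 m, L = 0.1209 m, θ = 63.6°: the bracketed kinematic factor |dx/dθ| = 0.034503 m.
ω = v/|dx/dθ| = 6.14/0.034503 = 177.96 rad/s.
N = 60ω/(2π) = 1699.4 rpm.

1700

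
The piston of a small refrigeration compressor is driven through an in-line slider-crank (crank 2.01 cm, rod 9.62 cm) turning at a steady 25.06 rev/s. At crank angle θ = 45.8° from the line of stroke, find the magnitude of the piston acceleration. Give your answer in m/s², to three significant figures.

346

ω = 2π·25.1 = 157.5 rad/s
x(θ) = r cosθ + √(L² − r² sin²θ); with ω constant, a = ω²·d²x/dθ².
d²x/dθ² = −r cosθ − r²(cos2θ)/√u − r⁴ sin²2θ/(4u^{3/2}),  u = L² − r² sin²θ = 0.00904679 m².
Substituting r = 0.0201 m, L = 0.0962 m, θ = 45.8°: d²x/dθ² = -0.013942 m.
a = ω²·d²x/dθ² = (157.5)²·(-0.013942) = -345.65 m/s²;  |a| = 345.65 m/s².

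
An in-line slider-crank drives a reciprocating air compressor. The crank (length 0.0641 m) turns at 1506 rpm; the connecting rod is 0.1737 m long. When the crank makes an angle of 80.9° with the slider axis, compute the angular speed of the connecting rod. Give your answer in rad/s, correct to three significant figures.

9.88

ω = 157.7 rad/s (converted from 1506 rpm).
The rod makes angle φ with the slider axis where L sinφ = r sinθ; differentiating, L cosφ·φ̇ = r ω cosθ.
L cosφ = √(L² − r² sin²θ) = 0.16176 m.
|ω_rod| = r ω |cosθ| / √(L² − r² sin²θ) = 0.0641·157.7·0.15816/0.16176 = 9.8841 rad/s.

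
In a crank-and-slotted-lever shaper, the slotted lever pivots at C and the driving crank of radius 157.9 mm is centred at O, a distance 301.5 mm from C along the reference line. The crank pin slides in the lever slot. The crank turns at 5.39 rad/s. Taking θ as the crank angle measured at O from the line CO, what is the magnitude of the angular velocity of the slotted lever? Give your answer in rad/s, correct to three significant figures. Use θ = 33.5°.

1.78

ω = 5.39 rad/s
Crank pin A relative to C: A = (d + r cosθ, r sinθ); lever angle φ = atan2(r sinθ, d + r cosθ).
Differentiating tanφ: φ̇ = rω(d cosθ + r)/(d² + r² + 2dr cosθ).
d² + r² + 2dr cosθ = |CA|² = 0.195232 m²;  d cosθ + r = +0.40932 m.
|ω_lever| = |0.1579·5.39·+0.40932| / 0.195232 = 1.7843 rad/s.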